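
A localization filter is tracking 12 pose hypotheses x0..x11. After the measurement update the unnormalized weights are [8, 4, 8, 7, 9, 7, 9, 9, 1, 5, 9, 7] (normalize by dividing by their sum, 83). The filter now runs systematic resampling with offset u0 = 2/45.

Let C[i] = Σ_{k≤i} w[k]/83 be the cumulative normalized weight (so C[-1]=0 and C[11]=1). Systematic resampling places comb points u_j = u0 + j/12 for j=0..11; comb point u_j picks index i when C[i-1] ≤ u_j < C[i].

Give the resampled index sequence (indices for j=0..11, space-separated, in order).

C = [8/83, 12/83, 20/83, 27/83, 36/83, 43/83, 52/83, 61/83, 62/83, 67/83, 76/83, 1]
j=0: u_0=2/45 ∈ [0, 8/83) → index 0
j=1: u_1=23/180 ∈ [8/83, 12/83) → index 1
j=2: u_2=19/90 ∈ [12/83, 20/83) → index 2
j=3: u_3=53/180 ∈ [20/83, 27/83) → index 3
j=4: u_4=17/45 ∈ [27/83, 36/83) → index 4
j=5: u_5=83/180 ∈ [36/83, 43/83) → index 5
j=6: u_6=49/90 ∈ [43/83, 52/83) → index 6
j=7: u_7=113/180 ∈ [52/83, 61/83) → index 7
j=8: u_8=32/45 ∈ [52/83, 61/83) → index 7
j=9: u_9=143/180 ∈ [62/83, 67/83) → index 9
j=10: u_10=79/90 ∈ [67/83, 76/83) → index 10
j=11: u_11=173/180 ∈ [76/83, 1) → index 11

0 1 2 3 4 5 6 7 7 9 10 11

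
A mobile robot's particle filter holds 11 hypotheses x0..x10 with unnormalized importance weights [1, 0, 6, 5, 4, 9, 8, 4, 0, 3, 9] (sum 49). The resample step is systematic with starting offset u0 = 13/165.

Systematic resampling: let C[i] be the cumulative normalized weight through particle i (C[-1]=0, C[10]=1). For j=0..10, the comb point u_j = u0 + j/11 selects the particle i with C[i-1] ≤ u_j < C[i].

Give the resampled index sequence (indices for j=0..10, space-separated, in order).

2 3 4 5 5 6 6 7 9 10 10

C = [1/49, 1/49, 1/7, 12/49, 16/49, 25/49, 33/49, 37/49, 37/49, 40/49, 1]
j=0: u_0=13/165 ∈ [1/49, 1/7) → index 2
j=1: u_1=28/165 ∈ [1/7, 12/49) → index 3
j=2: u_2=43/165 ∈ [12/49, 16/49) → index 4
j=3: u_3=58/165 ∈ [16/49, 25/49) → index 5
j=4: u_4=73/165 ∈ [16/49, 25/49) → index 5
j=5: u_5=8/15 ∈ [25/49, 33/49) → index 6
j=6: u_6=103/165 ∈ [25/49, 33/49) → index 6
j=7: u_7=118/165 ∈ [33/49, 37/49) → index 7
j=8: u_8=133/165 ∈ [37/49, 40/49) → index 9
j=9: u_9=148/165 ∈ [40/49, 1) → index 10
j=10: u_10=163/165 ∈ [40/49, 1) → index 10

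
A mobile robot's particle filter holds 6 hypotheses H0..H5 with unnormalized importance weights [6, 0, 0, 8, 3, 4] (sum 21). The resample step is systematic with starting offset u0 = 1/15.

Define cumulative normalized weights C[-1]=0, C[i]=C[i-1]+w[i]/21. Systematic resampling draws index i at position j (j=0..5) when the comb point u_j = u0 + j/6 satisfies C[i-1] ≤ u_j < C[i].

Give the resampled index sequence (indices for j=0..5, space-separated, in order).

0 0 3 3 4 5

C = [2/7, 2/7, 2/7, 2/3, 17/21, 1]
j=0: u_0=1/15 ∈ [0, 2/7) → index 0
j=1: u_1=7/30 ∈ [0, 2/7) → index 0
j=2: u_2=2/5 ∈ [2/7, 2/3) → index 3
j=3: u_3=17/30 ∈ [2/7, 2/3) → index 3
j=4: u_4=11/15 ∈ [2/3, 17/21) → index 4
j=5: u_5=9/10 ∈ [17/21, 1) → index 5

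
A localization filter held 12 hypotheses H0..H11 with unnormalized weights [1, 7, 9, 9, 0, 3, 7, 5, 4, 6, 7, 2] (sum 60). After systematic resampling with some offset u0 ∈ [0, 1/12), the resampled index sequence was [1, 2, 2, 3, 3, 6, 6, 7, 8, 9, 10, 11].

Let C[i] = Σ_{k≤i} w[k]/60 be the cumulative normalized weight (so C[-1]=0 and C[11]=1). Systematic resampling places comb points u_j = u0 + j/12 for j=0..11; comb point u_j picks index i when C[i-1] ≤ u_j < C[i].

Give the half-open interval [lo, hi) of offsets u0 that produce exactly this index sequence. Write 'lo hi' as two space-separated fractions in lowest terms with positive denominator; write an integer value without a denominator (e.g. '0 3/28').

C = [1/60, 2/15, 17/60, 13/30, 13/30, 29/60, 3/5, 41/60, 3/4, 17/20, 29/30, 1]
j=0 picked index 1: u0 ∈ [1/60, 2/15)
j=1 picked index 2: u0 ∈ [1/20, 1/5)
j=2 picked index 2: u0 ∈ [-1/30, 7/60)
j=3 picked index 3: u0 ∈ [1/30, 11/60)
j=4 picked index 3: u0 ∈ [-1/20, 1/10)
j=5 picked index 6: u0 ∈ [1/15, 11/60)
j=6 picked index 6: u0 ∈ [-1/60, 1/10)
j=7 picked index 7: u0 ∈ [1/60, 1/10)
j=8 picked index 8: u0 ∈ [1/60, 1/12)
j=9 picked index 9: u0 ∈ [0, 1/10)
j=10 picked index 10: u0 ∈ [1/60, 2/15)
j=11 picked index 11: u0 ∈ [1/20, 1/12)
intersection: [1/15, 1/12)

1/15 1/12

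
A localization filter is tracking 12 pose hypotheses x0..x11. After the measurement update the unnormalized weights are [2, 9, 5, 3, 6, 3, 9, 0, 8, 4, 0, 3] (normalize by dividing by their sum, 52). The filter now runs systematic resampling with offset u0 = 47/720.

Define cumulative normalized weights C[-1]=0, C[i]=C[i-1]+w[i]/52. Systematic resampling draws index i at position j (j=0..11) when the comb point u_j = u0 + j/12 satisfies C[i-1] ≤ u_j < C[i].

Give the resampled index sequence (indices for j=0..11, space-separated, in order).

C = [1/26, 11/52, 4/13, 19/52, 25/52, 7/13, 37/52, 37/52, 45/52, 49/52, 49/52, 1]
j=0: u_0=47/720 ∈ [1/26, 11/52) → index 1
j=1: u_1=107/720 ∈ [1/26, 11/52) → index 1
j=2: u_2=167/720 ∈ [11/52, 4/13) → index 2
j=3: u_3=227/720 ∈ [4/13, 19/52) → index 3
j=4: u_4=287/720 ∈ [19/52, 25/52) → index 4
j=5: u_5=347/720 ∈ [25/52, 7/13) → index 5
j=6: u_6=407/720 ∈ [7/13, 37/52) → index 6
j=7: u_7=467/720 ∈ [7/13, 37/52) → index 6
j=8: u_8=527/720 ∈ [37/52, 45/52) → index 8
j=9: u_9=587/720 ∈ [37/52, 45/52) → index 8
j=10: u_10=647/720 ∈ [45/52, 49/52) → index 9
j=11: u_11=707/720 ∈ [49/52, 1) → index 11

1 1 2 3 4 5 6 6 8 8 9 11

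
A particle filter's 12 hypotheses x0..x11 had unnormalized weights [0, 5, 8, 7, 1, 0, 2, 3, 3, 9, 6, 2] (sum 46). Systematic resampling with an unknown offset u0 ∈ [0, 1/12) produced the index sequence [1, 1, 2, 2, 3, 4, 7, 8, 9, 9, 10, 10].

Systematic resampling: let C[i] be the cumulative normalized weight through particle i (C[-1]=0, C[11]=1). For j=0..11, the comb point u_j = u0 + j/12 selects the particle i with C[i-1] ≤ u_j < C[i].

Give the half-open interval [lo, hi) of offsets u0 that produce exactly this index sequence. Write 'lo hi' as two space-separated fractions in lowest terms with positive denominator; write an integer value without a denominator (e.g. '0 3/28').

5/276 7/276

C = [0, 5/46, 13/46, 10/23, 21/46, 21/46, 1/2, 13/23, 29/46, 19/23, 22/23, 1]
j=0 picked index 1: u0 ∈ [0, 5/46)
j=1 picked index 1: u0 ∈ [-1/12, 7/276)
j=2 picked index 2: u0 ∈ [-4/69, 8/69)
j=3 picked index 2: u0 ∈ [-13/92, 3/92)
j=4 picked index 3: u0 ∈ [-7/138, 7/69)
j=5 picked index 4: u0 ∈ [5/276, 11/276)
j=6 picked index 7: u0 ∈ [0, 3/46)
j=7 picked index 8: u0 ∈ [-5/276, 13/276)
j=8 picked index 9: u0 ∈ [-5/138, 11/69)
j=9 picked index 9: u0 ∈ [-11/92, 7/92)
j=10 picked index 10: u0 ∈ [-1/138, 17/138)
j=11 picked index 10: u0 ∈ [-25/276, 11/276)
intersection: [5/276, 7/276)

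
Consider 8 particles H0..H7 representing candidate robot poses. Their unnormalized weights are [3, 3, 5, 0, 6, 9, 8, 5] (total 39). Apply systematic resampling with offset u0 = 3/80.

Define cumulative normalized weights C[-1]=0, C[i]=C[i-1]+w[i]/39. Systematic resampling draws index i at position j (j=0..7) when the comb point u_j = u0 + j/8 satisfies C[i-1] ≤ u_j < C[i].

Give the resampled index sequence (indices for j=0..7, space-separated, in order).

0 2 4 4 5 5 6 7

C = [1/13, 2/13, 11/39, 11/39, 17/39, 2/3, 34/39, 1]
j=0: u_0=3/80 ∈ [0, 1/13) → index 0
j=1: u_1=13/80 ∈ [2/13, 11/39) → index 2
j=2: u_2=23/80 ∈ [11/39, 17/39) → index 4
j=3: u_3=33/80 ∈ [11/39, 17/39) → index 4
j=4: u_4=43/80 ∈ [17/39, 2/3) → index 5
j=5: u_5=53/80 ∈ [17/39, 2/3) → index 5
j=6: u_6=63/80 ∈ [2/3, 34/39) → index 6
j=7: u_7=73/80 ∈ [34/39, 1) → index 7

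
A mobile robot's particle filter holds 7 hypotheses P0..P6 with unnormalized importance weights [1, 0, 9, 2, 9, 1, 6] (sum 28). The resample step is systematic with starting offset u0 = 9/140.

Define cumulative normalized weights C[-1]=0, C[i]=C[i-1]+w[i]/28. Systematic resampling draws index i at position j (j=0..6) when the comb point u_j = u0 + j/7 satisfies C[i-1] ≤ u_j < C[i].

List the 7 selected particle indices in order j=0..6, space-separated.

2 2 2 4 4 5 6

C = [1/28, 1/28, 5/14, 3/7, 3/4, 11/14, 1]
j=0: u_0=9/140 ∈ [1/28, 5/14) → index 2
j=1: u_1=29/140 ∈ [1/28, 5/14) → index 2
j=2: u_2=7/20 ∈ [1/28, 5/14) → index 2
j=3: u_3=69/140 ∈ [3/7, 3/4) → index 4
j=4: u_4=89/140 ∈ [3/7, 3/4) → index 4
j=5: u_5=109/140 ∈ [3/4, 11/14) → index 5
j=6: u_6=129/140 ∈ [11/14, 1) → index 6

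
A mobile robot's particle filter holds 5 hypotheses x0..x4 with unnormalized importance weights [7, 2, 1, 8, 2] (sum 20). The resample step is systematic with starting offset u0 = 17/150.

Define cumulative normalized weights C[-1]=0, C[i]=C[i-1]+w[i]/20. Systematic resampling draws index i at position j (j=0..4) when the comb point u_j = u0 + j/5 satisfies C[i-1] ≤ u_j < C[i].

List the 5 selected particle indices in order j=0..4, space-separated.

C = [7/20, 9/20, 1/2, 9/10, 1]
j=0: u_0=17/150 ∈ [0, 7/20) → index 0
j=1: u_1=47/150 ∈ [0, 7/20) → index 0
j=2: u_2=77/150 ∈ [1/2, 9/10) → index 3
j=3: u_3=107/150 ∈ [1/2, 9/10) → index 3
j=4: u_4=137/150 ∈ [9/10, 1) → index 4

0 0 3 3 4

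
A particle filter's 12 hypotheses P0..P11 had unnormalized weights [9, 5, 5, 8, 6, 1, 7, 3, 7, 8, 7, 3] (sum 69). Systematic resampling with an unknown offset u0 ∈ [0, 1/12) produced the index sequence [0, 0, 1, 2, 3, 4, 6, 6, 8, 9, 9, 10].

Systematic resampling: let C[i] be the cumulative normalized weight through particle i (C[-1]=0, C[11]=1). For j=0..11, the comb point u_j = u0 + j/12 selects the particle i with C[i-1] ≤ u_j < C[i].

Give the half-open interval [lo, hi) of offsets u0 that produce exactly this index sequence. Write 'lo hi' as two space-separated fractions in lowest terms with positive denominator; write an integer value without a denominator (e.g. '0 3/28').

C = [3/23, 14/69, 19/69, 9/23, 11/23, 34/69, 41/69, 44/69, 17/23, 59/69, 22/23, 1]
j=0 picked index 0: u0 ∈ [0, 3/23)
j=1 picked index 0: u0 ∈ [-1/12, 13/276)
j=2 picked index 1: u0 ∈ [-5/138, 5/138)
j=3 picked index 2: u0 ∈ [-13/276, 7/276)
j=4 picked index 3: u0 ∈ [-4/69, 4/69)
j=5 picked index 4: u0 ∈ [-7/276, 17/276)
j=6 picked index 6: u0 ∈ [-1/138, 13/138)
j=7 picked index 6: u0 ∈ [-25/276, 1/92)
j=8 picked index 8: u0 ∈ [-2/69, 5/69)
j=9 picked index 9: u0 ∈ [-1/92, 29/276)
j=10 picked index 9: u0 ∈ [-13/138, 1/46)
j=11 picked index 10: u0 ∈ [-17/276, 11/276)
intersection: [0, 1/92)

0 1/92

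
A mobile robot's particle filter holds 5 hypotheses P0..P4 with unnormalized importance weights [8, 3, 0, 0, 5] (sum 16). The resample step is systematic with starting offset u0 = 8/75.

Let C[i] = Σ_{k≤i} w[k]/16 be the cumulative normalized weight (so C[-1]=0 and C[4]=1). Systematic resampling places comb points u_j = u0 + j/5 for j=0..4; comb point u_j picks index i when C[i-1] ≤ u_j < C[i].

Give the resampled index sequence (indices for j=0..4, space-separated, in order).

0 0 1 4 4

C = [1/2, 11/16, 11/16, 11/16, 1]
j=0: u_0=8/75 ∈ [0, 1/2) → index 0
j=1: u_1=23/75 ∈ [0, 1/2) → index 0
j=2: u_2=38/75 ∈ [1/2, 11/16) → index 1
j=3: u_3=53/75 ∈ [11/16, 1) → index 4
j=4: u_4=68/75 ∈ [11/16, 1) → index 4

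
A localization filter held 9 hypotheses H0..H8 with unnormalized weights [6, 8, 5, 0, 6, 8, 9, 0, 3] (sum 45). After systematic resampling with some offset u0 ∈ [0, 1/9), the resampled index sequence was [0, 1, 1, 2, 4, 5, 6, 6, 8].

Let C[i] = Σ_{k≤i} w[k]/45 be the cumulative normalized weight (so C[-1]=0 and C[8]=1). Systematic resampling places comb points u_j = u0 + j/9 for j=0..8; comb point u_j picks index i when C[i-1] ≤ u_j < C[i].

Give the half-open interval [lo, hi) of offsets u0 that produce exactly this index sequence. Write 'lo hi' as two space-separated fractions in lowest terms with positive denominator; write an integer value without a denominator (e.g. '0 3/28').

1/15 4/45

C = [2/15, 14/45, 19/45, 19/45, 5/9, 11/15, 14/15, 14/15, 1]
j=0 picked index 0: u0 ∈ [0, 2/15)
j=1 picked index 1: u0 ∈ [1/45, 1/5)
j=2 picked index 1: u0 ∈ [-4/45, 4/45)
j=3 picked index 2: u0 ∈ [-1/45, 4/45)
j=4 picked index 4: u0 ∈ [-1/45, 1/9)
j=5 picked index 5: u0 ∈ [0, 8/45)
j=6 picked index 6: u0 ∈ [1/15, 4/15)
j=7 picked index 6: u0 ∈ [-2/45, 7/45)
j=8 picked index 8: u0 ∈ [2/45, 1/9)
intersection: [1/15, 4/45)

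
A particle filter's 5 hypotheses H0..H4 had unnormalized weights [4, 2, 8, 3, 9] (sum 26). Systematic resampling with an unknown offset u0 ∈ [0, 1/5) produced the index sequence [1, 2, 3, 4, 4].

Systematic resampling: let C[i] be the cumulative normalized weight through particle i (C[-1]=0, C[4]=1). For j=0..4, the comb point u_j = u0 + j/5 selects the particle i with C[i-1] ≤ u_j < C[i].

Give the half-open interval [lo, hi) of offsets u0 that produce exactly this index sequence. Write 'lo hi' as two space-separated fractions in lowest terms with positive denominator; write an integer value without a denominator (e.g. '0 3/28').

C = [2/13, 3/13, 7/13, 17/26, 1]
j=0 picked index 1: u0 ∈ [2/13, 3/13)
j=1 picked index 2: u0 ∈ [2/65, 22/65)
j=2 picked index 3: u0 ∈ [9/65, 33/130)
j=3 picked index 4: u0 ∈ [7/130, 2/5)
j=4 picked index 4: u0 ∈ [-19/130, 1/5)
intersection: [2/13, 1/5)

2/13 1/5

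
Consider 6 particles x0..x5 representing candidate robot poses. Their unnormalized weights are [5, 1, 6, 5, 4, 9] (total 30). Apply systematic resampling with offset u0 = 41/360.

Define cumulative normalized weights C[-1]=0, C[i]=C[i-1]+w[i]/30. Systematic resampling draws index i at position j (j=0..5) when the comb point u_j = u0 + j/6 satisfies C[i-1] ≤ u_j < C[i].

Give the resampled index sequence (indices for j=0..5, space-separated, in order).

0 2 3 4 5 5

C = [1/6, 1/5, 2/5, 17/30, 7/10, 1]
j=0: u_0=41/360 ∈ [0, 1/6) → index 0
j=1: u_1=101/360 ∈ [1/5, 2/5) → index 2
j=2: u_2=161/360 ∈ [2/5, 17/30) → index 3
j=3: u_3=221/360 ∈ [17/30, 7/10) → index 4
j=4: u_4=281/360 ∈ [7/10, 1) → index 5
j=5: u_5=341/360 ∈ [7/10, 1) → index 5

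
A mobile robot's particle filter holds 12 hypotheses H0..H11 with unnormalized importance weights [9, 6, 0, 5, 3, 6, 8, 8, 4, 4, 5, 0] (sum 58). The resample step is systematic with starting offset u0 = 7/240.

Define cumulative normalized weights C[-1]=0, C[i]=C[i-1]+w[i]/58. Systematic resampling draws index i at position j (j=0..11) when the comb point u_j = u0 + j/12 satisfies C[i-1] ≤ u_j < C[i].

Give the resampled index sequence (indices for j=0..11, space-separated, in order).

0 0 1 3 4 5 6 6 7 8 9 10

C = [9/58, 15/58, 15/58, 10/29, 23/58, 1/2, 37/58, 45/58, 49/58, 53/58, 1, 1]
j=0: u_0=7/240 ∈ [0, 9/58) → index 0
j=1: u_1=9/80 ∈ [0, 9/58) → index 0
j=2: u_2=47/240 ∈ [9/58, 15/58) → index 1
j=3: u_3=67/240 ∈ [15/58, 10/29) → index 3
j=4: u_4=29/80 ∈ [10/29, 23/58) → index 4
j=5: u_5=107/240 ∈ [23/58, 1/2) → index 5
j=6: u_6=127/240 ∈ [1/2, 37/58) → index 6
j=7: u_7=49/80 ∈ [1/2, 37/58) → index 6
j=8: u_8=167/240 ∈ [37/58, 45/58) → index 7
j=9: u_9=187/240 ∈ [45/58, 49/58) → index 8
j=10: u_10=69/80 ∈ [49/58, 53/58) → index 9
j=11: u_11=227/240 ∈ [53/58, 1) → index 10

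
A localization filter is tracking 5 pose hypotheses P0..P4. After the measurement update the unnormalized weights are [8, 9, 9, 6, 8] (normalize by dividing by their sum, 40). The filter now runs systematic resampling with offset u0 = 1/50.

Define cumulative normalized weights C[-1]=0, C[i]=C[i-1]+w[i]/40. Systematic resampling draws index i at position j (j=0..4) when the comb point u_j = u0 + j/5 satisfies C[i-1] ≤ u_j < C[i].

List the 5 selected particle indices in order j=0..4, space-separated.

0 1 1 2 4

C = [1/5, 17/40, 13/20, 4/5, 1]
j=0: u_0=1/50 ∈ [0, 1/5) → index 0
j=1: u_1=11/50 ∈ [1/5, 17/40) → index 1
j=2: u_2=21/50 ∈ [1/5, 17/40) → index 1
j=3: u_3=31/50 ∈ [17/40, 13/20) → index 2
j=4: u_4=41/50 ∈ [4/5, 1) → index 4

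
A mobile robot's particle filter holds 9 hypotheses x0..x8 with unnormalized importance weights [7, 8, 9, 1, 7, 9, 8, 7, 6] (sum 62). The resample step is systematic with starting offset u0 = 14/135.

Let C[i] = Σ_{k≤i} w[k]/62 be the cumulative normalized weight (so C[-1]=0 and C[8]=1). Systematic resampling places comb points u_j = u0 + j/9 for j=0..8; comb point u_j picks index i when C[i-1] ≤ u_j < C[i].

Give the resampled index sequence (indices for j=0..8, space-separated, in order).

C = [7/62, 15/62, 12/31, 25/62, 16/31, 41/62, 49/62, 28/31, 1]
j=0: u_0=14/135 ∈ [0, 7/62) → index 0
j=1: u_1=29/135 ∈ [7/62, 15/62) → index 1
j=2: u_2=44/135 ∈ [15/62, 12/31) → index 2
j=3: u_3=59/135 ∈ [25/62, 16/31) → index 4
j=4: u_4=74/135 ∈ [16/31, 41/62) → index 5
j=5: u_5=89/135 ∈ [16/31, 41/62) → index 5
j=6: u_6=104/135 ∈ [41/62, 49/62) → index 6
j=7: u_7=119/135 ∈ [49/62, 28/31) → index 7
j=8: u_8=134/135 ∈ [28/31, 1) → index 8

0 1 2 4 5 5 6 7 8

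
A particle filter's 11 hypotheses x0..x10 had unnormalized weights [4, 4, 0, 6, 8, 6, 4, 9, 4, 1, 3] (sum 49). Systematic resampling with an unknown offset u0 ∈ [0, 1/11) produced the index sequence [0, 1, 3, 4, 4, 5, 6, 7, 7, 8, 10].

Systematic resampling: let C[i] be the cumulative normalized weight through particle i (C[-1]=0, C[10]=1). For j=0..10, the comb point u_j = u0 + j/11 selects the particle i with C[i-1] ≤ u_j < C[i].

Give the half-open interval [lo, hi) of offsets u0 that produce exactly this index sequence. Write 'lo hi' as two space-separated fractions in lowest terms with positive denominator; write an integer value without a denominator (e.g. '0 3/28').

16/539 39/539

C = [4/49, 8/49, 8/49, 2/7, 22/49, 4/7, 32/49, 41/49, 45/49, 46/49, 1]
j=0 picked index 0: u0 ∈ [0, 4/49)
j=1 picked index 1: u0 ∈ [-5/539, 39/539)
j=2 picked index 3: u0 ∈ [-10/539, 8/77)
j=3 picked index 4: u0 ∈ [1/77, 95/539)
j=4 picked index 4: u0 ∈ [-6/77, 46/539)
j=5 picked index 5: u0 ∈ [-3/539, 9/77)
j=6 picked index 6: u0 ∈ [2/77, 58/539)
j=7 picked index 7: u0 ∈ [9/539, 108/539)
j=8 picked index 7: u0 ∈ [-40/539, 59/539)
j=9 picked index 8: u0 ∈ [10/539, 54/539)
j=10 picked index 10: u0 ∈ [16/539, 1/11)
intersection: [16/539, 39/539)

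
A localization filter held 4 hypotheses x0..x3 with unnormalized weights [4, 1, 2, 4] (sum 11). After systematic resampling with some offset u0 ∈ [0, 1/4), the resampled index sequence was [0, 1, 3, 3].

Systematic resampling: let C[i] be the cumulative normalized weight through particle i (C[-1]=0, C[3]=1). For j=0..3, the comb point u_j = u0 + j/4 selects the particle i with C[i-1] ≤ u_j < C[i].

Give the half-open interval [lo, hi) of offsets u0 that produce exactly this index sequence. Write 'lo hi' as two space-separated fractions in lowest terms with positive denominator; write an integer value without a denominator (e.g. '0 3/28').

3/22 9/44

C = [4/11, 5/11, 7/11, 1]
j=0 picked index 0: u0 ∈ [0, 4/11)
j=1 picked index 1: u0 ∈ [5/44, 9/44)
j=2 picked index 3: u0 ∈ [3/22, 1/2)
j=3 picked index 3: u0 ∈ [-5/44, 1/4)
intersection: [3/22, 9/44)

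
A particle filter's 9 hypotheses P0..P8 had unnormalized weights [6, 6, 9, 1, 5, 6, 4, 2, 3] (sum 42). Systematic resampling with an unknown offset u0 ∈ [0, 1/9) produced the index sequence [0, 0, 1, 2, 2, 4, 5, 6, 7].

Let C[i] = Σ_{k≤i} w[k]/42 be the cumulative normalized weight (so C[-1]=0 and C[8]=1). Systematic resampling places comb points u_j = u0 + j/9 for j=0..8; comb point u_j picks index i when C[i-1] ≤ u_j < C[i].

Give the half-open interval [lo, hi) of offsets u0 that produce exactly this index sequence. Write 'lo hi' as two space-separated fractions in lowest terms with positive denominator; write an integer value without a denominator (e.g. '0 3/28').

C = [1/7, 2/7, 1/2, 11/21, 9/14, 11/14, 37/42, 13/14, 1]
j=0 picked index 0: u0 ∈ [0, 1/7)
j=1 picked index 0: u0 ∈ [-1/9, 2/63)
j=2 picked index 1: u0 ∈ [-5/63, 4/63)
j=3 picked index 2: u0 ∈ [-1/21, 1/6)
j=4 picked index 2: u0 ∈ [-10/63, 1/18)
j=5 picked index 4: u0 ∈ [-2/63, 11/126)
j=6 picked index 5: u0 ∈ [-1/42, 5/42)
j=7 picked index 6: u0 ∈ [1/126, 13/126)
j=8 picked index 7: u0 ∈ [-1/126, 5/126)
intersection: [1/126, 2/63)

1/126 2/63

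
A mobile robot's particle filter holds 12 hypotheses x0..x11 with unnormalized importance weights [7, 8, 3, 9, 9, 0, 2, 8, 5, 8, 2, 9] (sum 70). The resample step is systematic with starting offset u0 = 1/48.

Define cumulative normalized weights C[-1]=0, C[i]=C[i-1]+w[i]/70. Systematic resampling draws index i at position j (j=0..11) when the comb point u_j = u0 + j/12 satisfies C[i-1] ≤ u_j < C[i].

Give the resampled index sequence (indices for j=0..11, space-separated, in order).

0 1 1 3 3 4 6 7 8 9 10 11

C = [1/10, 3/14, 9/35, 27/70, 18/35, 18/35, 19/35, 23/35, 51/70, 59/70, 61/70, 1]
j=0: u_0=1/48 ∈ [0, 1/10) → index 0
j=1: u_1=5/48 ∈ [1/10, 3/14) → index 1
j=2: u_2=3/16 ∈ [1/10, 3/14) → index 1
j=3: u_3=13/48 ∈ [9/35, 27/70) → index 3
j=4: u_4=17/48 ∈ [9/35, 27/70) → index 3
j=5: u_5=7/16 ∈ [27/70, 18/35) → index 4
j=6: u_6=25/48 ∈ [18/35, 19/35) → index 6
j=7: u_7=29/48 ∈ [19/35, 23/35) → index 7
j=8: u_8=11/16 ∈ [23/35, 51/70) → index 8
j=9: u_9=37/48 ∈ [51/70, 59/70) → index 9
j=10: u_10=41/48 ∈ [59/70, 61/70) → index 10
j=11: u_11=15/16 ∈ [61/70, 1) → index 11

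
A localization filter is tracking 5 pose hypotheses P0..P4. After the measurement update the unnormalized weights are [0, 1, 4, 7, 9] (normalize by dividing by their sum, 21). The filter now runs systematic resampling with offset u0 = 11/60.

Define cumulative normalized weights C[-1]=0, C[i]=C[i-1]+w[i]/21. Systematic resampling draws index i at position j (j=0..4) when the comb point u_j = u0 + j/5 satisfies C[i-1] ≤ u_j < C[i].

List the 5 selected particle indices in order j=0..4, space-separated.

C = [0, 1/21, 5/21, 4/7, 1]
j=0: u_0=11/60 ∈ [1/21, 5/21) → index 2
j=1: u_1=23/60 ∈ [5/21, 4/7) → index 3
j=2: u_2=7/12 ∈ [4/7, 1) → index 4
j=3: u_3=47/60 ∈ [4/7, 1) → index 4
j=4: u_4=59/60 ∈ [4/7, 1) → index 4

2 3 4 4 4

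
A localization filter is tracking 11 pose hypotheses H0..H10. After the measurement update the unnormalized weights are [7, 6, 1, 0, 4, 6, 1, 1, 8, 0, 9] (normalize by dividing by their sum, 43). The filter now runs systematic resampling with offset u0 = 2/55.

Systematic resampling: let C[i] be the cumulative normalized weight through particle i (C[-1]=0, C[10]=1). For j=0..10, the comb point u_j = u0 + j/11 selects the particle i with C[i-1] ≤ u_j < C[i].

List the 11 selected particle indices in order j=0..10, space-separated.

C = [7/43, 13/43, 14/43, 14/43, 18/43, 24/43, 25/43, 26/43, 34/43, 34/43, 1]
j=0: u_0=2/55 ∈ [0, 7/43) → index 0
j=1: u_1=7/55 ∈ [0, 7/43) → index 0
j=2: u_2=12/55 ∈ [7/43, 13/43) → index 1
j=3: u_3=17/55 ∈ [13/43, 14/43) → index 2
j=4: u_4=2/5 ∈ [14/43, 18/43) → index 4
j=5: u_5=27/55 ∈ [18/43, 24/43) → index 5
j=6: u_6=32/55 ∈ [25/43, 26/43) → index 7
j=7: u_7=37/55 ∈ [26/43, 34/43) → index 8
j=8: u_8=42/55 ∈ [26/43, 34/43) → index 8
j=9: u_9=47/55 ∈ [34/43, 1) → index 10
j=10: u_10=52/55 ∈ [34/43, 1) → index 10

0 0 1 2 4 5 7 8 8 10 10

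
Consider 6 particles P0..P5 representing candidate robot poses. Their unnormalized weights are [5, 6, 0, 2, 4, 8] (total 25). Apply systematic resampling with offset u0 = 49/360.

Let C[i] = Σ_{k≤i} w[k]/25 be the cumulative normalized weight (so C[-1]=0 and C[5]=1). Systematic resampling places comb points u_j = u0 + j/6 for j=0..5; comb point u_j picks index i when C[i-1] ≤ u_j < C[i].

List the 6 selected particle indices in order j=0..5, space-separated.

C = [1/5, 11/25, 11/25, 13/25, 17/25, 1]
j=0: u_0=49/360 ∈ [0, 1/5) → index 0
j=1: u_1=109/360 ∈ [1/5, 11/25) → index 1
j=2: u_2=169/360 ∈ [11/25, 13/25) → index 3
j=3: u_3=229/360 ∈ [13/25, 17/25) → index 4
j=4: u_4=289/360 ∈ [17/25, 1) → index 5
j=5: u_5=349/360 ∈ [17/25, 1) → index 5

0 1 3 4 5 5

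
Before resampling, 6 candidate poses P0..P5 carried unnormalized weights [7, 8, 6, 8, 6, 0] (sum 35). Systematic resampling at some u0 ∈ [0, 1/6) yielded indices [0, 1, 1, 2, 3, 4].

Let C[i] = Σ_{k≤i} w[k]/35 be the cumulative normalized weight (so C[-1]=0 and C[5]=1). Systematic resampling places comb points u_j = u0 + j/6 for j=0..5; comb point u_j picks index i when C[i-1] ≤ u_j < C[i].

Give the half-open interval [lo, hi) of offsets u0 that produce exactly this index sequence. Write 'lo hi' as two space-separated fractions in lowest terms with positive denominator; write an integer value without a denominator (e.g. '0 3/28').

C = [1/5, 3/7, 3/5, 29/35, 1, 1]
j=0 picked index 0: u0 ∈ [0, 1/5)
j=1 picked index 1: u0 ∈ [1/30, 11/42)
j=2 picked index 1: u0 ∈ [-2/15, 2/21)
j=3 picked index 2: u0 ∈ [-1/14, 1/10)
j=4 picked index 3: u0 ∈ [-1/15, 17/105)
j=5 picked index 4: u0 ∈ [-1/210, 1/6)
intersection: [1/30, 2/21)

1/30 2/21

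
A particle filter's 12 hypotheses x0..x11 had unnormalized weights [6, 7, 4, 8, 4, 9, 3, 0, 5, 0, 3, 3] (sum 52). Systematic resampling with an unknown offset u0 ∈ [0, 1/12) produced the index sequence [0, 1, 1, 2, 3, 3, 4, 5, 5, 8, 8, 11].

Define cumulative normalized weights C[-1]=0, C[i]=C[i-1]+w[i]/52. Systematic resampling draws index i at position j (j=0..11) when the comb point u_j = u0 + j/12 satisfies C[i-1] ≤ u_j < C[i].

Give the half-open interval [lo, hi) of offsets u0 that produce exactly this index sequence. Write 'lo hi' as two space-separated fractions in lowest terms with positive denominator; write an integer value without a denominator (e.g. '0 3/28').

C = [3/26, 1/4, 17/52, 25/52, 29/52, 19/26, 41/52, 41/52, 23/26, 23/26, 49/52, 1]
j=0 picked index 0: u0 ∈ [0, 3/26)
j=1 picked index 1: u0 ∈ [5/156, 1/6)
j=2 picked index 1: u0 ∈ [-2/39, 1/12)
j=3 picked index 2: u0 ∈ [0, 1/13)
j=4 picked index 3: u0 ∈ [-1/156, 23/156)
j=5 picked index 3: u0 ∈ [-7/78, 5/78)
j=6 picked index 4: u0 ∈ [-1/52, 3/52)
j=7 picked index 5: u0 ∈ [-1/39, 23/156)
j=8 picked index 5: u0 ∈ [-17/156, 5/78)
j=9 picked index 8: u0 ∈ [1/26, 7/52)
j=10 picked index 8: u0 ∈ [-7/156, 2/39)
j=11 picked index 11: u0 ∈ [1/39, 1/12)
intersection: [1/26, 2/39)

1/26 2/39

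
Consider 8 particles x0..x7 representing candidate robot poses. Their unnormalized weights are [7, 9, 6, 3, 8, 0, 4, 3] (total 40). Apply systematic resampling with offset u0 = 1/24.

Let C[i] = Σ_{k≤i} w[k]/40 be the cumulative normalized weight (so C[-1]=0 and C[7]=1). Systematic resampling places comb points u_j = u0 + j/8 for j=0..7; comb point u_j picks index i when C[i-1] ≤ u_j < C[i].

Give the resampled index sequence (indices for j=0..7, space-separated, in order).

C = [7/40, 2/5, 11/20, 5/8, 33/40, 33/40, 37/40, 1]
j=0: u_0=1/24 ∈ [0, 7/40) → index 0
j=1: u_1=1/6 ∈ [0, 7/40) → index 0
j=2: u_2=7/24 ∈ [7/40, 2/5) → index 1
j=3: u_3=5/12 ∈ [2/5, 11/20) → index 2
j=4: u_4=13/24 ∈ [2/5, 11/20) → index 2
j=5: u_5=2/3 ∈ [5/8, 33/40) → index 4
j=6: u_6=19/24 ∈ [5/8, 33/40) → index 4
j=7: u_7=11/12 ∈ [33/40, 37/40) → index 6

0 0 1 2 2 4 4 6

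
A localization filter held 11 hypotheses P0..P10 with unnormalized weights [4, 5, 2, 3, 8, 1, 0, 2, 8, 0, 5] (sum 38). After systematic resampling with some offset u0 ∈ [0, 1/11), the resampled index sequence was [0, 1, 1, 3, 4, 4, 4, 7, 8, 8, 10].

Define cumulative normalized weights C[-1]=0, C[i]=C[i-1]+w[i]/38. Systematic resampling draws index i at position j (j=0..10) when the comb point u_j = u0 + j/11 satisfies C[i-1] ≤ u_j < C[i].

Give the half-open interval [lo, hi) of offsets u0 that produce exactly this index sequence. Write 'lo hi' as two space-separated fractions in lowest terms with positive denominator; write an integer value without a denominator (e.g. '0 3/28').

C = [2/19, 9/38, 11/38, 7/19, 11/19, 23/38, 23/38, 25/38, 33/38, 33/38, 1]
j=0 picked index 0: u0 ∈ [0, 2/19)
j=1 picked index 1: u0 ∈ [3/209, 61/418)
j=2 picked index 1: u0 ∈ [-16/209, 23/418)
j=3 picked index 3: u0 ∈ [7/418, 20/209)
j=4 picked index 4: u0 ∈ [1/209, 45/209)
j=5 picked index 4: u0 ∈ [-18/209, 26/209)
j=6 picked index 4: u0 ∈ [-37/209, 7/209)
j=7 picked index 7: u0 ∈ [-13/418, 9/418)
j=8 picked index 8: u0 ∈ [-29/418, 59/418)
j=9 picked index 8: u0 ∈ [-67/418, 21/418)
j=10 picked index 10: u0 ∈ [-17/418, 1/11)
intersection: [7/418, 9/418)

7/418 9/418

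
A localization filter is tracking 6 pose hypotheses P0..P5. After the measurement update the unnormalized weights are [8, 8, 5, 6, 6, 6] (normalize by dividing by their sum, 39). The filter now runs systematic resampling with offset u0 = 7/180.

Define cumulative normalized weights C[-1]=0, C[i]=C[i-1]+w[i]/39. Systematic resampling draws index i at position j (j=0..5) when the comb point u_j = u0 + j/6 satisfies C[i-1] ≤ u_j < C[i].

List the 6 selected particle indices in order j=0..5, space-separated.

0 1 1 3 4 5

C = [8/39, 16/39, 7/13, 9/13, 11/13, 1]
j=0: u_0=7/180 ∈ [0, 8/39) → index 0
j=1: u_1=37/180 ∈ [8/39, 16/39) → index 1
j=2: u_2=67/180 ∈ [8/39, 16/39) → index 1
j=3: u_3=97/180 ∈ [7/13, 9/13) → index 3
j=4: u_4=127/180 ∈ [9/13, 11/13) → index 4
j=5: u_5=157/180 ∈ [11/13, 1) → index 5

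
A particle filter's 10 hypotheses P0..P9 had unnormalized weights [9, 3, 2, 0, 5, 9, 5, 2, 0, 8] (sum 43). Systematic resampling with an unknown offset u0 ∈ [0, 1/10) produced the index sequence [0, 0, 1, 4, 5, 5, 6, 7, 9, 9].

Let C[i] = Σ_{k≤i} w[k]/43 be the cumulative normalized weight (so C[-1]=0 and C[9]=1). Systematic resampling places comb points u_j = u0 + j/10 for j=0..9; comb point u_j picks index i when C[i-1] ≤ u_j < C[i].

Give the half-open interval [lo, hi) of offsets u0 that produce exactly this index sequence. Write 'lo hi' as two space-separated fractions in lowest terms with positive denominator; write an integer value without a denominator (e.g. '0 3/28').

C = [9/43, 12/43, 14/43, 14/43, 19/43, 28/43, 33/43, 35/43, 35/43, 1]
j=0 picked index 0: u0 ∈ [0, 9/43)
j=1 picked index 0: u0 ∈ [-1/10, 47/430)
j=2 picked index 1: u0 ∈ [2/215, 17/215)
j=3 picked index 4: u0 ∈ [11/430, 61/430)
j=4 picked index 5: u0 ∈ [9/215, 54/215)
j=5 picked index 5: u0 ∈ [-5/86, 13/86)
j=6 picked index 6: u0 ∈ [11/215, 36/215)
j=7 picked index 7: u0 ∈ [29/430, 49/430)
j=8 picked index 9: u0 ∈ [3/215, 1/5)
j=9 picked index 9: u0 ∈ [-37/430, 1/10)
intersection: [29/430, 17/215)

29/430 17/215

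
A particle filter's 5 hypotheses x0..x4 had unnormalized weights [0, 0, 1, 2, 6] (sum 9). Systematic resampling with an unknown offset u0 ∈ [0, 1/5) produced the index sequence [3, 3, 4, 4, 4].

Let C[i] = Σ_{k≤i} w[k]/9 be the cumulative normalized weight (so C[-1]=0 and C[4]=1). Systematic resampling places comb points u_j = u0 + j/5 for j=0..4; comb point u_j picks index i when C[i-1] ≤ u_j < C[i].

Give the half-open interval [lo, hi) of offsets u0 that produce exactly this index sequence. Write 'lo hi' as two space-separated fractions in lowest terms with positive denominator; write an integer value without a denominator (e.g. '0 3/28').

C = [0, 0, 1/9, 1/3, 1]
j=0 picked index 3: u0 ∈ [1/9, 1/3)
j=1 picked index 3: u0 ∈ [-4/45, 2/15)
j=2 picked index 4: u0 ∈ [-1/15, 3/5)
j=3 picked index 4: u0 ∈ [-4/15, 2/5)
j=4 picked index 4: u0 ∈ [-7/15, 1/5)
intersection: [1/9, 2/15)

1/9 2/15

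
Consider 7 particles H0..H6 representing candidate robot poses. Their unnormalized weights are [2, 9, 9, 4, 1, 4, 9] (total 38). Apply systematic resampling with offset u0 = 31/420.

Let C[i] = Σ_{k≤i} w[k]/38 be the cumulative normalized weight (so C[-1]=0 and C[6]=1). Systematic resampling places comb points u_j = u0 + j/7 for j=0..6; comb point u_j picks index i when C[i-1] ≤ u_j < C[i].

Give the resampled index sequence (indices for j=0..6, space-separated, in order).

1 1 2 2 4 6 6

C = [1/19, 11/38, 10/19, 12/19, 25/38, 29/38, 1]
j=0: u_0=31/420 ∈ [1/19, 11/38) → index 1
j=1: u_1=13/60 ∈ [1/19, 11/38) → index 1
j=2: u_2=151/420 ∈ [11/38, 10/19) → index 2
j=3: u_3=211/420 ∈ [11/38, 10/19) → index 2
j=4: u_4=271/420 ∈ [12/19, 25/38) → index 4
j=5: u_5=331/420 ∈ [29/38, 1) → index 6
j=6: u_6=391/420 ∈ [29/38, 1) → index 6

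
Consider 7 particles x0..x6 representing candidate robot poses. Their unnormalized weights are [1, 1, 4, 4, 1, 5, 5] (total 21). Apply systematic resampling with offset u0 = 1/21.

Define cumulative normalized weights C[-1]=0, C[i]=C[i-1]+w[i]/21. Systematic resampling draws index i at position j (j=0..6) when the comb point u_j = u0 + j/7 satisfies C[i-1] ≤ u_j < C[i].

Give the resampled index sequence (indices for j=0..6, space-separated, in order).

1 2 3 4 5 6 6

C = [1/21, 2/21, 2/7, 10/21, 11/21, 16/21, 1]
j=0: u_0=1/21 ∈ [1/21, 2/21) → index 1
j=1: u_1=4/21 ∈ [2/21, 2/7) → index 2
j=2: u_2=1/3 ∈ [2/7, 10/21) → index 3
j=3: u_3=10/21 ∈ [10/21, 11/21) → index 4
j=4: u_4=13/21 ∈ [11/21, 16/21) → index 5
j=5: u_5=16/21 ∈ [16/21, 1) → index 6
j=6: u_6=19/21 ∈ [16/21, 1) → index 6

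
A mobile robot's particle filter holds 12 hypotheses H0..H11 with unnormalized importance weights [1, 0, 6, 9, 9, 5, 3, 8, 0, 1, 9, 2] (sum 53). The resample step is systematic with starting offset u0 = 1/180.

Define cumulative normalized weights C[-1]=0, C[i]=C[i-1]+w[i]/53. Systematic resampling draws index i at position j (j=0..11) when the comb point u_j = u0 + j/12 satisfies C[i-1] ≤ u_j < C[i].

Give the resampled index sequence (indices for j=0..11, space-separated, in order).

0 2 3 3 4 4 5 6 7 7 10 10

C = [1/53, 1/53, 7/53, 16/53, 25/53, 30/53, 33/53, 41/53, 41/53, 42/53, 51/53, 1]
j=0: u_0=1/180 ∈ [0, 1/53) → index 0
j=1: u_1=4/45 ∈ [1/53, 7/53) → index 2
j=2: u_2=31/180 ∈ [7/53, 16/53) → index 3
j=3: u_3=23/90 ∈ [7/53, 16/53) → index 3
j=4: u_4=61/180 ∈ [16/53, 25/53) → index 4
j=5: u_5=19/45 ∈ [16/53, 25/53) → index 4
j=6: u_6=91/180 ∈ [25/53, 30/53) → index 5
j=7: u_7=53/90 ∈ [30/53, 33/53) → index 6
j=8: u_8=121/180 ∈ [33/53, 41/53) → index 7
j=9: u_9=34/45 ∈ [33/53, 41/53) → index 7
j=10: u_10=151/180 ∈ [42/53, 51/53) → index 10
j=11: u_11=83/90 ∈ [42/53, 51/53) → index 10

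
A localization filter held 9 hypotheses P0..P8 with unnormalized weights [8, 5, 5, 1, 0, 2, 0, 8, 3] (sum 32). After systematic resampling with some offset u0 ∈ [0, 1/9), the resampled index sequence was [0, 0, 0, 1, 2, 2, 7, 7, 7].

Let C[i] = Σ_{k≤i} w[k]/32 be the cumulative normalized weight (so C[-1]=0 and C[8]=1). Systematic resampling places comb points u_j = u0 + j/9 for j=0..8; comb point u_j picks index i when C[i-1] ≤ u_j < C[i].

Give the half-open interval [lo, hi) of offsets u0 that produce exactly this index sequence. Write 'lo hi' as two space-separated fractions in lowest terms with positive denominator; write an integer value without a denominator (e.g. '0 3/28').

0 1/144

C = [1/4, 13/32, 9/16, 19/32, 19/32, 21/32, 21/32, 29/32, 1]
j=0 picked index 0: u0 ∈ [0, 1/4)
j=1 picked index 0: u0 ∈ [-1/9, 5/36)
j=2 picked index 0: u0 ∈ [-2/9, 1/36)
j=3 picked index 1: u0 ∈ [-1/12, 7/96)
j=4 picked index 2: u0 ∈ [-11/288, 17/144)
j=5 picked index 2: u0 ∈ [-43/288, 1/144)
j=6 picked index 7: u0 ∈ [-1/96, 23/96)
j=7 picked index 7: u0 ∈ [-35/288, 37/288)
j=8 picked index 7: u0 ∈ [-67/288, 5/288)
intersection: [0, 1/144)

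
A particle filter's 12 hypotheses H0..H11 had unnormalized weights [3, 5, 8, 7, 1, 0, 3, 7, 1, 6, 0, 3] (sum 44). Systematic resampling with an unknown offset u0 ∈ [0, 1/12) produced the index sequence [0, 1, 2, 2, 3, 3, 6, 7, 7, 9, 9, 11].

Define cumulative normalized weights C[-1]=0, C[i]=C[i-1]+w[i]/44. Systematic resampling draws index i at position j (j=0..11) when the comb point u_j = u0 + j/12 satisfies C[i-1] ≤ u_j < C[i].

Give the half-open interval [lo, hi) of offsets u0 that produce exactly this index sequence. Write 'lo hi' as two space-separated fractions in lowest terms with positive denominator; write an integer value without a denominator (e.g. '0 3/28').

1/22 3/44

C = [3/44, 2/11, 4/11, 23/44, 6/11, 6/11, 27/44, 17/22, 35/44, 41/44, 41/44, 1]
j=0 picked index 0: u0 ∈ [0, 3/44)
j=1 picked index 1: u0 ∈ [-1/66, 13/132)
j=2 picked index 2: u0 ∈ [1/66, 13/66)
j=3 picked index 2: u0 ∈ [-3/44, 5/44)
j=4 picked index 3: u0 ∈ [1/33, 25/132)
j=5 picked index 3: u0 ∈ [-7/132, 7/66)
j=6 picked index 6: u0 ∈ [1/22, 5/44)
j=7 picked index 7: u0 ∈ [1/33, 25/132)
j=8 picked index 7: u0 ∈ [-7/132, 7/66)
j=9 picked index 9: u0 ∈ [1/22, 2/11)
j=10 picked index 9: u0 ∈ [-5/132, 13/132)
j=11 picked index 11: u0 ∈ [1/66, 1/12)
intersection: [1/22, 3/44)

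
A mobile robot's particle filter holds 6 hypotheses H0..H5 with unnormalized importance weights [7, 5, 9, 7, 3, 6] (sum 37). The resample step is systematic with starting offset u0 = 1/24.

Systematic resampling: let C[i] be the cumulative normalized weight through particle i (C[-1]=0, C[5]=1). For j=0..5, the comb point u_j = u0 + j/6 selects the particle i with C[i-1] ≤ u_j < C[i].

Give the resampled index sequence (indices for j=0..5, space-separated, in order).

0 1 2 2 3 5

C = [7/37, 12/37, 21/37, 28/37, 31/37, 1]
j=0: u_0=1/24 ∈ [0, 7/37) → index 0
j=1: u_1=5/24 ∈ [7/37, 12/37) → index 1
j=2: u_2=3/8 ∈ [12/37, 21/37) → index 2
j=3: u_3=13/24 ∈ [12/37, 21/37) → index 2
j=4: u_4=17/24 ∈ [21/37, 28/37) → index 3
j=5: u_5=7/8 ∈ [31/37, 1) → index 5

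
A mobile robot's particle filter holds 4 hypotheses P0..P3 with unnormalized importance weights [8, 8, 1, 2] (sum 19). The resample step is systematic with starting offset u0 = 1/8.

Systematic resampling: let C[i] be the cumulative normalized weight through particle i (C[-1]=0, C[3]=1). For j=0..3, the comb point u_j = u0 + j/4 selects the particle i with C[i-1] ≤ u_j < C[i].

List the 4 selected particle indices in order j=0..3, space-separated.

0 0 1 2

C = [8/19, 16/19, 17/19, 1]
j=0: u_0=1/8 ∈ [0, 8/19) → index 0
j=1: u_1=3/8 ∈ [0, 8/19) → index 0
j=2: u_2=5/8 ∈ [8/19, 16/19) → index 1
j=3: u_3=7/8 ∈ [16/19, 17/19) → index 2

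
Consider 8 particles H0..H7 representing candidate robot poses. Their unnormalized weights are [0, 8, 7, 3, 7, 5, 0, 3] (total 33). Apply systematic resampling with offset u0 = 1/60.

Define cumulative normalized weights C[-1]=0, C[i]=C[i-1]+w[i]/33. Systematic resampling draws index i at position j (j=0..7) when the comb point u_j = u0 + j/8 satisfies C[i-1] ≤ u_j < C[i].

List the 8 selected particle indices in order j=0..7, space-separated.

1 1 2 2 3 4 5 5

C = [0, 8/33, 5/11, 6/11, 25/33, 10/11, 10/11, 1]
j=0: u_0=1/60 ∈ [0, 8/33) → index 1
j=1: u_1=17/120 ∈ [0, 8/33) → index 1
j=2: u_2=4/15 ∈ [8/33, 5/11) → index 2
j=3: u_3=47/120 ∈ [8/33, 5/11) → index 2
j=4: u_4=31/60 ∈ [5/11, 6/11) → index 3
j=5: u_5=77/120 ∈ [6/11, 25/33) → index 4
j=6: u_6=23/30 ∈ [25/33, 10/11) → index 5
j=7: u_7=107/120 ∈ [25/33, 10/11) → index 5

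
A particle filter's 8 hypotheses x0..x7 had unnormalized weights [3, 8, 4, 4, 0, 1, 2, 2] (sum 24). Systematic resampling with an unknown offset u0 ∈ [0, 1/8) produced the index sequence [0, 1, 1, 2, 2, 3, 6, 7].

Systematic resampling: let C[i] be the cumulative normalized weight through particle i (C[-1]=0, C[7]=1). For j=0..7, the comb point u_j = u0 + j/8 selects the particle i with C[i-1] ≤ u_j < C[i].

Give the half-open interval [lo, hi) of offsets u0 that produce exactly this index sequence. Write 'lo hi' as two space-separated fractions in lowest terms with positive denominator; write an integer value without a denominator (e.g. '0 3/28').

1/12 1/8

C = [1/8, 11/24, 5/8, 19/24, 19/24, 5/6, 11/12, 1]
j=0 picked index 0: u0 ∈ [0, 1/8)
j=1 picked index 1: u0 ∈ [0, 1/3)
j=2 picked index 1: u0 ∈ [-1/8, 5/24)
j=3 picked index 2: u0 ∈ [1/12, 1/4)
j=4 picked index 2: u0 ∈ [-1/24, 1/8)
j=5 picked index 3: u0 ∈ [0, 1/6)
j=6 picked index 6: u0 ∈ [1/12, 1/6)
j=7 picked index 7: u0 ∈ [1/24, 1/8)
intersection: [1/12, 1/8)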